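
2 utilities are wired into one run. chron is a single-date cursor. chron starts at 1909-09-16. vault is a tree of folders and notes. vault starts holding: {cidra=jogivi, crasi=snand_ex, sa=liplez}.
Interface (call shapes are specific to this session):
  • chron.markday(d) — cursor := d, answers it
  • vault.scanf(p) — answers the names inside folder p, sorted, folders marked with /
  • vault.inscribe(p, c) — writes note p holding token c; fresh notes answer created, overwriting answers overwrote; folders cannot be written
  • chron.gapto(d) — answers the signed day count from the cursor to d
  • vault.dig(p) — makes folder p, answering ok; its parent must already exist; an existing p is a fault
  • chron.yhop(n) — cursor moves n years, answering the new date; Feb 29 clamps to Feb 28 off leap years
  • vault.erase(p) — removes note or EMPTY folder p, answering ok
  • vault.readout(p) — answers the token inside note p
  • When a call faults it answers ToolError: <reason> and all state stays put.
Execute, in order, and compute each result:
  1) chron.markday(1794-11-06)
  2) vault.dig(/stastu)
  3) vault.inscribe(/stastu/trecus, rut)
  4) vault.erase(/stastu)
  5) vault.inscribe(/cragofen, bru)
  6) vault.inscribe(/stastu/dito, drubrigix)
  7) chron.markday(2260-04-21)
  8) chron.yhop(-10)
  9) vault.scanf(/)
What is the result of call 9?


Answer: [cidra, cragofen, crasi, sa, stastu/]

Derivation:
>> chron.markday(1794-11-06)
<< 1794-11-06
>> vault.dig(/stastu)
<< ok
>> vault.inscribe(/stastu/trecus, rut)
<< created
>> vault.erase(/stastu)
<< ToolError: not empty
>> vault.inscribe(/cragofen, bru)
<< created
>> vault.inscribe(/stastu/dito, drubrigix)
<< created
>> chron.markday(2260-04-21)
<< 2260-04-21
>> chron.yhop(-10)
<< 2250-04-21
>> vault.scanf(/)
<< [cidra, cragofen, crasi, sa, stastu/]


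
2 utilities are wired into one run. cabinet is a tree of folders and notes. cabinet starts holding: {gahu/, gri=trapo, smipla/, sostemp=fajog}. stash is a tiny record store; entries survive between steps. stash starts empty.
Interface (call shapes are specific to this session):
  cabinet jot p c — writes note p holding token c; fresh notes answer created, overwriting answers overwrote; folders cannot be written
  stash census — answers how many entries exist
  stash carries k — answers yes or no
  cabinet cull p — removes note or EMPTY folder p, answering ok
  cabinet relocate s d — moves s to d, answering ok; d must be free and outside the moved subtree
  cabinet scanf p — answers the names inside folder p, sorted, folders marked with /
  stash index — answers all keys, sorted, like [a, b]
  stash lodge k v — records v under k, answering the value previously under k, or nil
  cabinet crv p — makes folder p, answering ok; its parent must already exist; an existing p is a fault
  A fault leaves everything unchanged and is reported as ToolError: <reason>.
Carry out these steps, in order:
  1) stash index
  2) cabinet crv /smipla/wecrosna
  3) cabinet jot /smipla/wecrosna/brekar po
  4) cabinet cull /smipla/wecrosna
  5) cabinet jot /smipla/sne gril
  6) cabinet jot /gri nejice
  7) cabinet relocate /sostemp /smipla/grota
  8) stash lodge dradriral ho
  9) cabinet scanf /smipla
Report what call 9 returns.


-> stash index()
<- []
-> cabinet crv(p→/smipla/wecrosna)
<- ok
-> cabinet jot(p→/smipla/wecrosna/brekar, c→po)
<- created
-> cabinet cull(p→/smipla/wecrosna)
<- ToolError: not empty
-> cabinet jot(p→/smipla/sne, c→gril)
<- created
-> cabinet jot(p→/gri, c→nejice)
<- overwrote
-> cabinet relocate(s→/sostemp, d→/smipla/grota)
<- ok
-> stash lodge(k→dradriral, v→ho)
<- nil
-> cabinet scanf(p→/smipla)
<- [grota, sne, wecrosna/]

Answer: [grota, sne, wecrosna/]


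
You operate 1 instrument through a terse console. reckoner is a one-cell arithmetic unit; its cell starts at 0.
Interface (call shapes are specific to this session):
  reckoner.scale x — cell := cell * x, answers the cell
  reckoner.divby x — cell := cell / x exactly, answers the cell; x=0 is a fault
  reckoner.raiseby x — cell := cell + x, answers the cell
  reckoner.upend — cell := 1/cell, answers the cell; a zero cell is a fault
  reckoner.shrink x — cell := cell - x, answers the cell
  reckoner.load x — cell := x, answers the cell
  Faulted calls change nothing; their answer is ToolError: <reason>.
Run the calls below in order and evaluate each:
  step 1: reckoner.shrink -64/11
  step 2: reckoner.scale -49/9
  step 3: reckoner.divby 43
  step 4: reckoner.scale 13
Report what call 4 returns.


Invoking shrink on -64/11: 64/11.
Using scale on -49/9, yielding -3136/99.
Using divby on 43, giving -3136/4257.
Now I run scale on 13, and see -40768/4257.

Answer: -40768/4257


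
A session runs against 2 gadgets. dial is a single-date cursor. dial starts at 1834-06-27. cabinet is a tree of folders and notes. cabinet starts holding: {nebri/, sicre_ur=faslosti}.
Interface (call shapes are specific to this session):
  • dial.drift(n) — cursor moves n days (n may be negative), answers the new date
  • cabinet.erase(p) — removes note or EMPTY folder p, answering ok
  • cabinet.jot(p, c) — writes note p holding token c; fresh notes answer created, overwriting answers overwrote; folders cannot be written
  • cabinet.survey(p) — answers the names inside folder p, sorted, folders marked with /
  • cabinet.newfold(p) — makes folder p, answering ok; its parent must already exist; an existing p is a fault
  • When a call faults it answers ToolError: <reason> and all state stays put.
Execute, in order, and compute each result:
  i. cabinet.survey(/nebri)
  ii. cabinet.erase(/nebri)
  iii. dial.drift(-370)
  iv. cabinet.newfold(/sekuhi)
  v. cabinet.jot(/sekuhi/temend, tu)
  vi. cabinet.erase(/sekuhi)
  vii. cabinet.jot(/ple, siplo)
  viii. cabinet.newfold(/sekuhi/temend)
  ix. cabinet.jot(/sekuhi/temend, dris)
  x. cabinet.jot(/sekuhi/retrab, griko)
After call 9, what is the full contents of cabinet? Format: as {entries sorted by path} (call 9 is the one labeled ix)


I call survey on p→/nebri, and observe [].
Invoking erase on p→/nebri, which returns ok.
I call drift on n→-370, yielding 1833-06-22.
I run newfold on p→/sekuhi, and see ok.
Calling jot on p→/sekuhi/temend, c→tu, → created.
Next I call erase on p→/sekuhi, and get ToolError: not empty.
Now I run jot on p→/ple, c→siplo: created.
Calling newfold on p→/sekuhi/temend, yielding ToolError: exists.
Using jot on p→/sekuhi/temend, c→dris, and observe overwrote.
I call jot on p→/sekuhi/retrab, c→griko, giving created.

Answer: {ple=siplo, sekuhi/, sekuhi/temend=dris, sicre_ur=faslosti}


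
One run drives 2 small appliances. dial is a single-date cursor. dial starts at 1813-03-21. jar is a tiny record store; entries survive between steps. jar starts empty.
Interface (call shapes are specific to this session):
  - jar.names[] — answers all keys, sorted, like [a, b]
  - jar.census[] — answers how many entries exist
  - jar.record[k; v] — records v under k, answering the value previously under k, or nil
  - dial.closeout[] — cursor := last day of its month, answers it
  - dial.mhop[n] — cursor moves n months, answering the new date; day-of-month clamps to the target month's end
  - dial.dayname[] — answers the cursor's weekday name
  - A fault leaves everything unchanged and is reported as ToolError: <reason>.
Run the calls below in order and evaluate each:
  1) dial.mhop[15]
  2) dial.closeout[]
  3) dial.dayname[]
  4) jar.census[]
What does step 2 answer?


Step: dial.mhop[n: 15]
Result: 1814-06-21
Step: dial.closeout[]
Result: 1814-06-30
Step: dial.dayname[]
Result: Thursday
Step: jar.census[]
Result: 0

Answer: 1814-06-30


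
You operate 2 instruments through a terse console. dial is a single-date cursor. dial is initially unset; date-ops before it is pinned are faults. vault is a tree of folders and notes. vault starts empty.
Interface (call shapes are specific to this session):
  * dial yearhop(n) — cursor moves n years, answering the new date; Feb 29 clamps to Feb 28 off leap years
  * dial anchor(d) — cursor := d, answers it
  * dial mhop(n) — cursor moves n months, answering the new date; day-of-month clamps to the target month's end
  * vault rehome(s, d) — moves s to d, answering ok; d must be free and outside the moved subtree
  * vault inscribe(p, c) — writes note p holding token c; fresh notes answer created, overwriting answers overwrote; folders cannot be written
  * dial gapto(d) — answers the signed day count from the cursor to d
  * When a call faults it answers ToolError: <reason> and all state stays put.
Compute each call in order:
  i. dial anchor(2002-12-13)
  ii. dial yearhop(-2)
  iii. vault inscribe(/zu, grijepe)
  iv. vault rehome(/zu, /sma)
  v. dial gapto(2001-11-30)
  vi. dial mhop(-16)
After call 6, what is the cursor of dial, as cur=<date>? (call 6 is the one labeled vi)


Answer: cur=1999-08-13

Derivation:
> dial anchor d='2002-12-13'
[out] 2002-12-13
> dial yearhop n='-2'
[out] 2000-12-13
> vault inscribe p='/zu' c='grijepe'
[out] created
> vault rehome s='/zu' d='/sma'
[out] ok
> dial gapto d='2001-11-30'
[out] 352
> dial mhop n='-16'
[out] 1999-08-13


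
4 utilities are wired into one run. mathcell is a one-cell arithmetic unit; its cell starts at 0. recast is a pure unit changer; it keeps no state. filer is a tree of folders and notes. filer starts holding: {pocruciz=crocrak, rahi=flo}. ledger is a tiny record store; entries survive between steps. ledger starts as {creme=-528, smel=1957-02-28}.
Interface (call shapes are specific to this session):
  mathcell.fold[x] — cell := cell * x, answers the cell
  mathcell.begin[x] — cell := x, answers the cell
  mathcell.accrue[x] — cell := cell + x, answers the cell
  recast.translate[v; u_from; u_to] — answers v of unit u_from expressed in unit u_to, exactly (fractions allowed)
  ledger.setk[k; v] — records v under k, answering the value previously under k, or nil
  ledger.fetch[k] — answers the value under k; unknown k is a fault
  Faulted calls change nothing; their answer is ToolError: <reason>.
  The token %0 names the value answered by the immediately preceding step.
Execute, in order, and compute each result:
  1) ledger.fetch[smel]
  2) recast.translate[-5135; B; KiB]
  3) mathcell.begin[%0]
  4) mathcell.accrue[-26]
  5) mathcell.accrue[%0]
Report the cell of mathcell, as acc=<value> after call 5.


Answer: acc=-31759/512

Derivation:
;; fetch(k='smel') == 1957-02-28
;; translate(v='-5135', u_from='B', u_to='KiB') == -5135/1024
;; begin(x='%0') == -5135/1024
;; accrue(x='-26') == -31759/1024
;; accrue(x='%0') == -31759/512


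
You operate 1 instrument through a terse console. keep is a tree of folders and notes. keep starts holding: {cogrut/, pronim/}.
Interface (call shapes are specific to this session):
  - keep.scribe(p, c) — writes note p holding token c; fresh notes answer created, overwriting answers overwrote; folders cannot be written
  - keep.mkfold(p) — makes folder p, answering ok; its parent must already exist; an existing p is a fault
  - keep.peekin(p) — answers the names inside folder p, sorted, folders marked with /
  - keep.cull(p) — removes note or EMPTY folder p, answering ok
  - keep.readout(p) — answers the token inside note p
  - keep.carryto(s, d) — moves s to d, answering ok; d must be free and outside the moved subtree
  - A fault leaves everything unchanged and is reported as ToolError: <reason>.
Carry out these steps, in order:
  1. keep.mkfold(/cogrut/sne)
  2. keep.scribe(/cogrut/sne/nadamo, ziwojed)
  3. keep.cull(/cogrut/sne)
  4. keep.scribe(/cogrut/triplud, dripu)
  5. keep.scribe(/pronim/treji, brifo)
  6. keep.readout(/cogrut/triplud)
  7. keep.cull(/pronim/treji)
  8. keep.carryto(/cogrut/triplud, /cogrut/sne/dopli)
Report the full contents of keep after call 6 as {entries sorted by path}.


Answer: {cogrut/, cogrut/sne/, cogrut/sne/nadamo=ziwojed, cogrut/triplud=dripu, pronim/, pronim/treji=brifo}

Derivation:
% 1. mkfold(p: /cogrut/sne) => ok
% 2. scribe(p: /cogrut/sne/nadamo, c: ziwojed) => created
% 3. cull(p: /cogrut/sne) => ToolError: not empty
% 4. scribe(p: /cogrut/triplud, c: dripu) => created
% 5. scribe(p: /pronim/treji, c: brifo) => created
% 6. readout(p: /cogrut/triplud) => dripu
% 7. cull(p: /pronim/treji) => ok
% 8. carryto(s: /cogrut/triplud, d: /cogrut/sne/dopli) => ok


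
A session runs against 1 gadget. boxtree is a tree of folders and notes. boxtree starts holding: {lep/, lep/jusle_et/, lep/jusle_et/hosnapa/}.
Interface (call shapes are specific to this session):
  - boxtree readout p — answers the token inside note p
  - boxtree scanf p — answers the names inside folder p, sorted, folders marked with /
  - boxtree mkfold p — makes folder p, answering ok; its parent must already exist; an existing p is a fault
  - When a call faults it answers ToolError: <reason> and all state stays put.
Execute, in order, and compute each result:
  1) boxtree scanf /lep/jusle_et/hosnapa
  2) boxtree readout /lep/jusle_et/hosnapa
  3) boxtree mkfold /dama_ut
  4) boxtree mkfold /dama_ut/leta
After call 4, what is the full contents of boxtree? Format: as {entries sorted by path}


Answer: {dama_ut/, dama_ut/leta/, lep/, lep/jusle_et/, lep/jusle_et/hosnapa/}

Derivation:
I try boxtree scanf on p=/lep/jusle_et/hosnapa, and get [].
Invoking boxtree readout on p=/lep/jusle_et/hosnapa, and observe ToolError: is a directory.
I run boxtree mkfold on p=/dama_ut, and get ok.
Invoking boxtree mkfold on p=/dama_ut/leta, — result: ok.


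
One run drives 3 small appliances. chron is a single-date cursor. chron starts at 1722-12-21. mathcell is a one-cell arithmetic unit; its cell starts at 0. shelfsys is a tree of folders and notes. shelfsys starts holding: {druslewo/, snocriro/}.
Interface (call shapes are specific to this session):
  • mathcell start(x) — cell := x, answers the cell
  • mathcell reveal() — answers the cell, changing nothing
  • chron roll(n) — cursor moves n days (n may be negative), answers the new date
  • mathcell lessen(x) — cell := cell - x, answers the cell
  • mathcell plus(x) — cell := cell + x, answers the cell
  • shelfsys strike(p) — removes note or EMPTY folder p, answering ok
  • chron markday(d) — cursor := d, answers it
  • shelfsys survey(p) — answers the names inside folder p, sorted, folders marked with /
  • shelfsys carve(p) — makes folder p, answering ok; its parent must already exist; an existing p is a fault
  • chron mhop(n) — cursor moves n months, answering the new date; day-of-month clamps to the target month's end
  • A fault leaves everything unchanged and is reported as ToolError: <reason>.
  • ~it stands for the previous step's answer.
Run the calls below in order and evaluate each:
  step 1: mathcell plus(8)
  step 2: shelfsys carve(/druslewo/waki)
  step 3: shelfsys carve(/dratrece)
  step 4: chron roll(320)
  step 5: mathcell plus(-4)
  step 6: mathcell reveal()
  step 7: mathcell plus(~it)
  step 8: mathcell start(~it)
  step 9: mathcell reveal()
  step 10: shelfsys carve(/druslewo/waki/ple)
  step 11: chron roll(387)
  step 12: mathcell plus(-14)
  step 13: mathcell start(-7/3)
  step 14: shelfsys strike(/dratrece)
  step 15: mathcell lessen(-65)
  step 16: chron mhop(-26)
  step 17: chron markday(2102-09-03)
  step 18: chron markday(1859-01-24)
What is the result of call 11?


>>> mathcell plus x: 8
= 8
>>> shelfsys carve p: /druslewo/waki
= ok
>>> shelfsys carve p: /dratrece
= ok
>>> chron roll n: 320
= 1723-11-06
>>> mathcell plus x: -4
= 4
>>> mathcell reveal
= 4
>>> mathcell plus x: ~it
= 8
>>> mathcell start x: ~it
= 8
>>> mathcell reveal
= 8
>>> shelfsys carve p: /druslewo/waki/ple
= ok
>>> chron roll n: 387
= 1724-11-27
>>> mathcell plus x: -14
= -6
>>> mathcell start x: -7/3
= -7/3
>>> shelfsys strike p: /dratrece
= ok
>>> mathcell lessen x: -65
= 188/3
>>> chron mhop n: -26
= 1722-09-27
>>> chron markday d: 2102-09-03
= 2102-09-03
>>> chron markday d: 1859-01-24
= 1859-01-24

Answer: 1724-11-27


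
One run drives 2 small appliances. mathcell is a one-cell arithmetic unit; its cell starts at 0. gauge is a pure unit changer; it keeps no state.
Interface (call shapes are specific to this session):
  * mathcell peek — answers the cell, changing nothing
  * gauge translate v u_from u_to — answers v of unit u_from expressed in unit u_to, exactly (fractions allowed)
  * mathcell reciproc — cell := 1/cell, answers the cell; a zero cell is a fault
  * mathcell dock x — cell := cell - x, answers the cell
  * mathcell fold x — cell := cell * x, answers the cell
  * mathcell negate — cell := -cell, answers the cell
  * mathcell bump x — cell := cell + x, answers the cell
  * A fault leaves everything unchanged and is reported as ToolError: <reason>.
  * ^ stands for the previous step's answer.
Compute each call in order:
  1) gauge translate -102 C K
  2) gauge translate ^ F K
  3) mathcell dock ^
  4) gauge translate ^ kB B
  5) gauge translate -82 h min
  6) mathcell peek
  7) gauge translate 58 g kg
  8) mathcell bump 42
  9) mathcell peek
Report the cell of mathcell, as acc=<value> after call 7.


Answer: acc=-31541/90

Derivation:
;; 1. gauge translate(-102, C, K) -> 3423/20
;; 2. gauge translate(^, F, K) -> 31541/90
;; 3. mathcell dock(^) -> -31541/90
;; 4. gauge translate(^, kB, B) -> -3154100/9
;; 5. gauge translate(-82, h, min) -> -4920
;; 6. mathcell peek() -> -31541/90
;; 7. gauge translate(58, g, kg) -> 29/500
;; 8. mathcell bump(42) -> -27761/90
;; 9. mathcell peek() -> -27761/90


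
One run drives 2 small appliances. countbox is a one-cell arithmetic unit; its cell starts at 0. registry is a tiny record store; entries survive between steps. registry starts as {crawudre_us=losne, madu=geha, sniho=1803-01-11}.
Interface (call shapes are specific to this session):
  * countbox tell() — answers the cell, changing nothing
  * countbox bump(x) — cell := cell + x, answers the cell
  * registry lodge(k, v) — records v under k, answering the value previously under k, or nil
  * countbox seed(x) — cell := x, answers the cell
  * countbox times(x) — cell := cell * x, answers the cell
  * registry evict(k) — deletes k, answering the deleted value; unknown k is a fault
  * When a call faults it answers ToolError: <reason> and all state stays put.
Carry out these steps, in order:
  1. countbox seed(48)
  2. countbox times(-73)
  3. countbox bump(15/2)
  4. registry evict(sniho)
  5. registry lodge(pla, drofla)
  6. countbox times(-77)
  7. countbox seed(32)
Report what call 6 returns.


→ countbox seed(x='48')
← 48
→ countbox times(x='-73')
← -3504
→ countbox bump(x='15/2')
← -6993/2
→ registry evict(k='sniho')
← 1803-01-11
→ registry lodge(k='pla', v='drofla')
← nil
→ countbox times(x='-77')
← 538461/2
→ countbox seed(x='32')
← 32

Answer: 538461/2


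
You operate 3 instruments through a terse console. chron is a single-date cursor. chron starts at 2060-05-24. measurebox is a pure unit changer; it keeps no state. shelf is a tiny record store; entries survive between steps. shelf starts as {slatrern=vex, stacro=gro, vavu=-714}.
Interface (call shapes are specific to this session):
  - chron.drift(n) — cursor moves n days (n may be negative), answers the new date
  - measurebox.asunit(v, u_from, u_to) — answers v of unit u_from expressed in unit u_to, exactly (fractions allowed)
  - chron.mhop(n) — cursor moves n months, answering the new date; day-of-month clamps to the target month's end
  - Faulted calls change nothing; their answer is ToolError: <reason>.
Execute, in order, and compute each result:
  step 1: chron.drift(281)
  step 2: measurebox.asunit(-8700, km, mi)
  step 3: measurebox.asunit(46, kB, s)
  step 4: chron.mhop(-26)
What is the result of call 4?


Act: chron.drift[n: 281]
Obs: 2061-03-01
Act: measurebox.asunit[v: -8700; u_from: km; u_to: mi]
Obs: -22656250/4191
Act: measurebox.asunit[v: 46; u_from: kB; u_to: s]
Obs: ToolError: incompatible units
Act: chron.mhop[n: -26]
Obs: 2059-01-01

Answer: 2059-01-01


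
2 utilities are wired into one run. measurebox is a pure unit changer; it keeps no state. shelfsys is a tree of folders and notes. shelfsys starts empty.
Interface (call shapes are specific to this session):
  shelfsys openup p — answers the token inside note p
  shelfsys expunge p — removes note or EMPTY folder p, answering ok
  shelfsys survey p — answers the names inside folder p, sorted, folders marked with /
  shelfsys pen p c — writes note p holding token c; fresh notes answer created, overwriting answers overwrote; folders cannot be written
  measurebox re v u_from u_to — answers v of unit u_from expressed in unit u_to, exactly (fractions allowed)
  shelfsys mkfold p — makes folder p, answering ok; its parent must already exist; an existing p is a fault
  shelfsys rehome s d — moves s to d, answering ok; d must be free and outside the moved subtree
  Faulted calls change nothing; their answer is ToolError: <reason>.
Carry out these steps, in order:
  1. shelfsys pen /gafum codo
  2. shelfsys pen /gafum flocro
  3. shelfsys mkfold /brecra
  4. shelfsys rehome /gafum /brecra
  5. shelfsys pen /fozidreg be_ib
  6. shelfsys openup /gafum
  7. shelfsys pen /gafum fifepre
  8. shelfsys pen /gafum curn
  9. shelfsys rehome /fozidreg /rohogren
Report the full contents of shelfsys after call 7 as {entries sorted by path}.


// 1. shelfsys pen(p: /gafum, c: codo) ~> created
// 2. shelfsys pen(p: /gafum, c: flocro) ~> overwrote
// 3. shelfsys mkfold(p: /brecra) ~> ok
// 4. shelfsys rehome(s: /gafum, d: /brecra) ~> ToolError: exists
// 5. shelfsys pen(p: /fozidreg, c: be_ib) ~> created
// 6. shelfsys openup(p: /gafum) ~> flocro
// 7. shelfsys pen(p: /gafum, c: fifepre) ~> overwrote
// 8. shelfsys pen(p: /gafum, c: curn) ~> overwrote
// 9. shelfsys rehome(s: /fozidreg, d: /rohogren) ~> ok

Answer: {brecra/, fozidreg=be_ib, gafum=fifepre}


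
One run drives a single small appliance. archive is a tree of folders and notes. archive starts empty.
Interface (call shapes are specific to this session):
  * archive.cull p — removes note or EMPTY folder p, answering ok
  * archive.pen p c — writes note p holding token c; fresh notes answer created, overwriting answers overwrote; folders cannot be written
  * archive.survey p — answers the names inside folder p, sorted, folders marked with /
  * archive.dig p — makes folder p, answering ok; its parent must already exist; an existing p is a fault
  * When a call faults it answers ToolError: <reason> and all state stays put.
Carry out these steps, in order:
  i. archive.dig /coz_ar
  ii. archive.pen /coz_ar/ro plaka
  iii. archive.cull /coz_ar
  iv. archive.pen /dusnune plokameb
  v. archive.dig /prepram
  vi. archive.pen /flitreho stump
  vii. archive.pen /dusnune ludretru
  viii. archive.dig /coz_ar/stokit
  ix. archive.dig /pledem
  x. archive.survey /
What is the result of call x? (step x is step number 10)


Answer: [coz_ar/, dusnune, flitreho, pledem/, prepram/]

Derivation:
% archive.dig /coz_ar
[out] ok
% archive.pen /coz_ar/ro plaka
[out] created
% archive.cull /coz_ar
[out] ToolError: not empty
% archive.pen /dusnune plokameb
[out] created
% archive.dig /prepram
[out] ok
% archive.pen /flitreho stump
[out] created
% archive.pen /dusnune ludretru
[out] overwrote
% archive.dig /coz_ar/stokit
[out] ok
% archive.dig /pledem
[out] ok
% archive.survey /
[out] [coz_ar/, dusnune, flitreho, pledem/, prepram/]


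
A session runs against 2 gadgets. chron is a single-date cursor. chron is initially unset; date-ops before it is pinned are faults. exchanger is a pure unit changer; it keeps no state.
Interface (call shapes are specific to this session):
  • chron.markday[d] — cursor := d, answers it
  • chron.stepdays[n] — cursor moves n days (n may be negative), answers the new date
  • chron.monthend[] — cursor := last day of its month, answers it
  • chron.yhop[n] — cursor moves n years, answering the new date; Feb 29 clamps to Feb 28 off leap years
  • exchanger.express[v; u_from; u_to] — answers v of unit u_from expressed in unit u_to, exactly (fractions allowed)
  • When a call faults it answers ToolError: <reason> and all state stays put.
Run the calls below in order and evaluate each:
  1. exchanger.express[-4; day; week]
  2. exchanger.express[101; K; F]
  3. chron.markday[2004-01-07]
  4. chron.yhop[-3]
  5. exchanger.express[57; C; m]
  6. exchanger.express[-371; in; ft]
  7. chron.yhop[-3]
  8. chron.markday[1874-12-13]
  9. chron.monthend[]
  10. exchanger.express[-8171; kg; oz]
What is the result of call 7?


I invoke express on v: -4, u_from: day, u_to: week, yielding -4/7.
I use express on v: 101, u_from: K, u_to: F: -27787/100.
I invoke markday on d: 2004-01-07, and see 2004-01-07.
Calling yhop on n: -3, — result: 2001-01-07.
I try express on v: 57, u_from: C, u_to: m, and get ToolError: incompatible units.
I invoke express on v: -371, u_from: in, u_to: ft, → -371/12.
I call yhop on n: -3: 1998-01-07.
I use markday on d: 1874-12-13, — result: 1874-12-13.
Then monthend, and observe 1874-12-31.
Then express on v: -8171, u_from: kg, u_to: oz, yielding -13073600000000/45359237.

Answer: 1998-01-07


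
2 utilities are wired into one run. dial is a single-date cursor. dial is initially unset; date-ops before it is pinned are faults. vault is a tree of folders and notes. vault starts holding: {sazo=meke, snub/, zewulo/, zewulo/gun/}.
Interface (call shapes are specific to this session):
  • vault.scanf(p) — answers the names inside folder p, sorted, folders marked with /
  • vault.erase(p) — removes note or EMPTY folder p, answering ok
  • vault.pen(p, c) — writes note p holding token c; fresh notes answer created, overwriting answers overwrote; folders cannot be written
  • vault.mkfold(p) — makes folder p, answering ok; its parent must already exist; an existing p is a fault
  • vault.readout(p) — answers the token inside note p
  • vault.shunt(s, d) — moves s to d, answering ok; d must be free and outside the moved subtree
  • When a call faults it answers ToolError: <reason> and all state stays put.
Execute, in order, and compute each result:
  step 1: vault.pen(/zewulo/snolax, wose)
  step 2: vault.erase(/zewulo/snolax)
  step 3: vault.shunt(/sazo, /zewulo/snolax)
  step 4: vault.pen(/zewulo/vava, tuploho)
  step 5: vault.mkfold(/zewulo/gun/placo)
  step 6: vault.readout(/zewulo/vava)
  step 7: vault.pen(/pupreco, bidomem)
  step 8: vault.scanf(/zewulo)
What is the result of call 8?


·→ pen(p→/zewulo/snolax, c→wose)
·← created
·→ erase(p→/zewulo/snolax)
·← ok
·→ shunt(s→/sazo, d→/zewulo/snolax)
·← ok
·→ pen(p→/zewulo/vava, c→tuploho)
·← created
·→ mkfold(p→/zewulo/gun/placo)
·← ok
·→ readout(p→/zewulo/vava)
·← tuploho
·→ pen(p→/pupreco, c→bidomem)
·← created
·→ scanf(p→/zewulo)
·← [gun/, snolax, vava]

Answer: [gun/, snolax, vava]


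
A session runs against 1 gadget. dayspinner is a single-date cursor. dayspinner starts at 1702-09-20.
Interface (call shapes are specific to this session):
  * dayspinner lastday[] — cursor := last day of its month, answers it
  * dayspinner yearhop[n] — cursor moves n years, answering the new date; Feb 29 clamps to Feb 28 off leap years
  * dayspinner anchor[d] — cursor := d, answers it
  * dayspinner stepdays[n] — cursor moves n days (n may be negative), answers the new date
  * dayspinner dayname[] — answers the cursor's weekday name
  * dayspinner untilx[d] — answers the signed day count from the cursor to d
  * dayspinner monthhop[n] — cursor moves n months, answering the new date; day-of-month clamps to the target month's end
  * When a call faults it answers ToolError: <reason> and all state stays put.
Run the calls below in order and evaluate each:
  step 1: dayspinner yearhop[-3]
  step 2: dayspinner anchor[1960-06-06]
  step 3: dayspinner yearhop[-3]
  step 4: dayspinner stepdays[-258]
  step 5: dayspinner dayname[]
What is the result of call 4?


;; 1. dayspinner yearhop(n: -3) == 1699-09-20
;; 2. dayspinner anchor(d: 1960-06-06) == 1960-06-06
;; 3. dayspinner yearhop(n: -3) == 1957-06-06
;; 4. dayspinner stepdays(n: -258) == 1956-09-21
;; 5. dayspinner dayname() == Friday

Answer: 1956-09-21


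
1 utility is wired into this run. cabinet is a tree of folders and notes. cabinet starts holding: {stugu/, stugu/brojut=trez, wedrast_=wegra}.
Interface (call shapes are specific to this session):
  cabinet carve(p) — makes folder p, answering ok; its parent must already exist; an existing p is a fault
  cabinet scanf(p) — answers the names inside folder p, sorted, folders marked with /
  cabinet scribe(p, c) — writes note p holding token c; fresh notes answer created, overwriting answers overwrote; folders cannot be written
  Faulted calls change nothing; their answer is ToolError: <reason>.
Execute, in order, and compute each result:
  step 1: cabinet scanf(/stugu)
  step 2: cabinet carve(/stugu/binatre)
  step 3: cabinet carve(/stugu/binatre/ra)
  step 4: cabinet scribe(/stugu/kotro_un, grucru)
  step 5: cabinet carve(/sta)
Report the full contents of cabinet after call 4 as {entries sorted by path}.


-> cabinet scanf(p: /stugu)
<- [brojut]
-> cabinet carve(p: /stugu/binatre)
<- ok
-> cabinet carve(p: /stugu/binatre/ra)
<- ok
-> cabinet scribe(p: /stugu/kotro_un, c: grucru)
<- created
-> cabinet carve(p: /sta)
<- ok

Answer: {stugu/, stugu/binatre/, stugu/binatre/ra/, stugu/brojut=trez, stugu/kotro_un=grucru, wedrast_=wegra}


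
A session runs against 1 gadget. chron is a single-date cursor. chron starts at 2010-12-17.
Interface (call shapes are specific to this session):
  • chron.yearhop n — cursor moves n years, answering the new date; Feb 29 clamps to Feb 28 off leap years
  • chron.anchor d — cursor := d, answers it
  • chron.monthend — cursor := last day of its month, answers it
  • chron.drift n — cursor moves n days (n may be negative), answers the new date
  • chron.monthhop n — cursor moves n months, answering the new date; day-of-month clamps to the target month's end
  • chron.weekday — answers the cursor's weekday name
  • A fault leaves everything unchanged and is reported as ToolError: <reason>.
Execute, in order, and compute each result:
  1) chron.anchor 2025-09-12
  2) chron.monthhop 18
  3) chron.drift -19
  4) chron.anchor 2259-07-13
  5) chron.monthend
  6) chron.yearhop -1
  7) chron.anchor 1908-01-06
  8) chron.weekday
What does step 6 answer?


% chron.anchor 2025-09-12
:: 2025-09-12
% chron.monthhop 18
:: 2027-03-12
% chron.drift -19
:: 2027-02-21
% chron.anchor 2259-07-13
:: 2259-07-13
% chron.monthend
:: 2259-07-31
% chron.yearhop -1
:: 2258-07-31
% chron.anchor 1908-01-06
:: 1908-01-06
% chron.weekday
:: Monday

Answer: 2258-07-31


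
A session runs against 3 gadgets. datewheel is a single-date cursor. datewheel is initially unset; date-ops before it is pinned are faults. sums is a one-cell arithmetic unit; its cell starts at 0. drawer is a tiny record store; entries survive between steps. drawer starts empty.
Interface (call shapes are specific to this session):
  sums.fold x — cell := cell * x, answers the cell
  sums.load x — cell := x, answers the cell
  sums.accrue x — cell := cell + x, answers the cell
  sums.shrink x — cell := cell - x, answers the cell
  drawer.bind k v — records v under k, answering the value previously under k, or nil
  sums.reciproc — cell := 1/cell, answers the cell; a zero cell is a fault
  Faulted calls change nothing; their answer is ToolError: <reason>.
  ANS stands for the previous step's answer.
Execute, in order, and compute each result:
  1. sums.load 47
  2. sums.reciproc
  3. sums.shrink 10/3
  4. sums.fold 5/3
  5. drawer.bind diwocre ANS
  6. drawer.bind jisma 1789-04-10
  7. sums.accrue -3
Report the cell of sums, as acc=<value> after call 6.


# load(x: 47) : 47
# reciproc() : 1/47
# shrink(x: 10/3) : -467/141
# fold(x: 5/3) : -2335/423
# bind(k: diwocre, v: ANS) : nil
# bind(k: jisma, v: 1789-04-10) : nil
# accrue(x: -3) : -3604/423

Answer: acc=-2335/423


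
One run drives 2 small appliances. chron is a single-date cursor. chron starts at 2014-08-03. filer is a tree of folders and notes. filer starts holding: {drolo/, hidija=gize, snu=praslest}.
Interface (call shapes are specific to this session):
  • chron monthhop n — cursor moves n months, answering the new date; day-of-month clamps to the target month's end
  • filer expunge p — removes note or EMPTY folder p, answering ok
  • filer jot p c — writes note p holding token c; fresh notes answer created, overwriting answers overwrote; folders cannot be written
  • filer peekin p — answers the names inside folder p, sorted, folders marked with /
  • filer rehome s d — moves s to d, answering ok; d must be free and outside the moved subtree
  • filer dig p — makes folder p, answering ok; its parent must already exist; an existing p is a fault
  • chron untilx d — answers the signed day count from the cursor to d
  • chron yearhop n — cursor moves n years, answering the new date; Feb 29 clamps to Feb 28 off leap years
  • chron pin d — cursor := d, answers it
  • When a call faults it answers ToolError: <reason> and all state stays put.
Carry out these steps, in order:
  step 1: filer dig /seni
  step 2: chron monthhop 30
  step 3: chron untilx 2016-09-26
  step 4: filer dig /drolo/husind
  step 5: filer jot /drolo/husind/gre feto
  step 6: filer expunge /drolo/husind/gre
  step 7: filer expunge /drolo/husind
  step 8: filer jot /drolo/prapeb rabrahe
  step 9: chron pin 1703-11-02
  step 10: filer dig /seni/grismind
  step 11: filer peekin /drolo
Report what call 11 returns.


% filer dig(p: /seni) : ok
% chron monthhop(n: 30) : 2017-02-03
% chron untilx(d: 2016-09-26) : -130
% filer dig(p: /drolo/husind) : ok
% filer jot(p: /drolo/husind/gre, c: feto) : created
% filer expunge(p: /drolo/husind/gre) : ok
% filer expunge(p: /drolo/husind) : ok
% filer jot(p: /drolo/prapeb, c: rabrahe) : created
% chron pin(d: 1703-11-02) : 1703-11-02
% filer dig(p: /seni/grismind) : ok
% filer peekin(p: /drolo) : [prapeb]

Answer: [prapeb]


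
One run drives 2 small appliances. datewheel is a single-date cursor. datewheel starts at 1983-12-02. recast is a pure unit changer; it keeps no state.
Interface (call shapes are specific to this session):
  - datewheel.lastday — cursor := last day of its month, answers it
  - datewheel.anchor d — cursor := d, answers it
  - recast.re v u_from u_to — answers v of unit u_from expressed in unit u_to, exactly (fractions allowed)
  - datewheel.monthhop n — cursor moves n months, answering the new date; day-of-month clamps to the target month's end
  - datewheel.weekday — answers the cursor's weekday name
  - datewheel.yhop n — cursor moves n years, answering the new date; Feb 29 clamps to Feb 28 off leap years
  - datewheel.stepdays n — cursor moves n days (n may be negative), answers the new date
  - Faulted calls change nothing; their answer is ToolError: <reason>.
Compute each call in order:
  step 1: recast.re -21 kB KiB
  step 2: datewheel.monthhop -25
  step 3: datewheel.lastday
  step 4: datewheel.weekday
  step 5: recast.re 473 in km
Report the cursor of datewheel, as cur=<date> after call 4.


>> re(v: -21, u_from: kB, u_to: KiB)
<< -2625/128
>> monthhop(n: -25)
<< 1981-11-02
>> lastday()
<< 1981-11-30
>> weekday()
<< Monday
>> re(v: 473, u_from: in, u_to: km)
<< 60071/5000000

Answer: cur=1981-11-30


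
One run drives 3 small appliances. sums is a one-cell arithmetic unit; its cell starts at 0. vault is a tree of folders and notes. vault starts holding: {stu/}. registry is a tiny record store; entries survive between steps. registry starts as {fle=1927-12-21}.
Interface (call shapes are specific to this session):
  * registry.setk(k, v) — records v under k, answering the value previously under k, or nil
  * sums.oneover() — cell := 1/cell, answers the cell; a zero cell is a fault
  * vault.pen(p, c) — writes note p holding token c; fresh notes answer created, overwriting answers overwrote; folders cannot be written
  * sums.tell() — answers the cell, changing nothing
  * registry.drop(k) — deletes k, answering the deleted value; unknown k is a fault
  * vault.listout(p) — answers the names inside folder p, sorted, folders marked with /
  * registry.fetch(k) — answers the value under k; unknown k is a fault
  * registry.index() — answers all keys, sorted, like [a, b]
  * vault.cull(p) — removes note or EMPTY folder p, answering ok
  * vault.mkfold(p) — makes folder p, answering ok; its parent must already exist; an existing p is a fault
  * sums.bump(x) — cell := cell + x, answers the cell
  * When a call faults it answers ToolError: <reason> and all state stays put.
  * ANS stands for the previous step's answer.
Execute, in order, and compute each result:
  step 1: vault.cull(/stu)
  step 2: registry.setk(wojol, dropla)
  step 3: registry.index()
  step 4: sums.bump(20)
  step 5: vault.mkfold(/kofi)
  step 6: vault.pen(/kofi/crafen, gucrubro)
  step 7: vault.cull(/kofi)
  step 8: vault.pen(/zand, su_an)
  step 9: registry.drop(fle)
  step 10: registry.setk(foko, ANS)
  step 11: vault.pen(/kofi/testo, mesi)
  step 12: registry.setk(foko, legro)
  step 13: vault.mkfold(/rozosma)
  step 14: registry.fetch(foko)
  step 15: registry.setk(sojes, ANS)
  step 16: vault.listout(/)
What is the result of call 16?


Answer: [kofi/, rozosma/, zand]

Derivation:
Step: vault.cull[p='/stu']
Result: ok
Step: registry.setk[k='wojol'; v='dropla']
Result: nil
Step: registry.index[]
Result: [fle, wojol]
Step: sums.bump[x='20']
Result: 20
Step: vault.mkfold[p='/kofi']
Result: ok
Step: vault.pen[p='/kofi/crafen'; c='gucrubro']
Result: created
Step: vault.cull[p='/kofi']
Result: ToolError: not empty
Step: vault.pen[p='/zand'; c='su_an']
Result: created
Step: registry.drop[k='fle']
Result: 1927-12-21
Step: registry.setk[k='foko'; v='ANS']
Result: nil
Step: vault.pen[p='/kofi/testo'; c='mesi']
Result: created
Step: registry.setk[k='foko'; v='legro']
Result: 1927-12-21
Step: vault.mkfold[p='/rozosma']
Result: ok
Step: registry.fetch[k='foko']
Result: legro
Step: registry.setk[k='sojes'; v='ANS']
Result: nil
Step: vault.listout[p='/']
Result: [kofi/, rozosma/, zand]


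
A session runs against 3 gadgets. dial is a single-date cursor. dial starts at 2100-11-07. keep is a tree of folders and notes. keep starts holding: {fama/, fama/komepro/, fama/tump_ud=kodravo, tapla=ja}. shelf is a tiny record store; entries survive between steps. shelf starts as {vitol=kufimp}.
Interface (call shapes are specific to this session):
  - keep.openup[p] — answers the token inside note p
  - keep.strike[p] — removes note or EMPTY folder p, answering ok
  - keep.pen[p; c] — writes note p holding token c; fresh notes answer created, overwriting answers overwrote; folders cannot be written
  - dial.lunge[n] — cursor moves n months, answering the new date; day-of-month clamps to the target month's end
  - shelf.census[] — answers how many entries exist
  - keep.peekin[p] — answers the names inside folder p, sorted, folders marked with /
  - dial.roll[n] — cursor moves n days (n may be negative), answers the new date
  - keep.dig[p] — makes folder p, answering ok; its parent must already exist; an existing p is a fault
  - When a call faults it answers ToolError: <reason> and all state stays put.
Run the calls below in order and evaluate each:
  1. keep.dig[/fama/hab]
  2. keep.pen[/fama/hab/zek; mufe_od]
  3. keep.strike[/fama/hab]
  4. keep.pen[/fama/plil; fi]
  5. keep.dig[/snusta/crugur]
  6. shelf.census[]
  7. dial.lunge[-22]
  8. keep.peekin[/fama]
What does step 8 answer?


% dig p: /fama/hab
= ok
% pen p: /fama/hab/zek c: mufe_od
= created
% strike p: /fama/hab
= ToolError: not empty
% pen p: /fama/plil c: fi
= created
% dig p: /snusta/crugur
= ToolError: no parent
% census
= 1
% lunge n: -22
= 2099-01-07
% peekin p: /fama
= [hab/, komepro/, plil, tump_ud]

Answer: [hab/, komepro/, plil, tump_ud]


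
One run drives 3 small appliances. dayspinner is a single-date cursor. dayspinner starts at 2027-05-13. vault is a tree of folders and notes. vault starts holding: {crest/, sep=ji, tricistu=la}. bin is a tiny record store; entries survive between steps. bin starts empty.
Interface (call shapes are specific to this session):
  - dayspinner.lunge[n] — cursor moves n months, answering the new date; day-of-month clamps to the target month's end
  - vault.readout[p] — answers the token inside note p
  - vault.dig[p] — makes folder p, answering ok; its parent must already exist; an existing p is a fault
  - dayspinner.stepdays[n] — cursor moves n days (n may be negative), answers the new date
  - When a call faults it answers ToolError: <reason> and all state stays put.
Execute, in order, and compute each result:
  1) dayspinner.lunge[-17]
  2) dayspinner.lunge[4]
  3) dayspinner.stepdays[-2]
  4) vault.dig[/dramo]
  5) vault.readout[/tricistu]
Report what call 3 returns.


Answer: 2026-04-11

Derivation:
% dayspinner.lunge(n: -17) : 2025-12-13
% dayspinner.lunge(n: 4) : 2026-04-13
% dayspinner.stepdays(n: -2) : 2026-04-11
% vault.dig(p: /dramo) : ok
% vault.readout(p: /tricistu) : la
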